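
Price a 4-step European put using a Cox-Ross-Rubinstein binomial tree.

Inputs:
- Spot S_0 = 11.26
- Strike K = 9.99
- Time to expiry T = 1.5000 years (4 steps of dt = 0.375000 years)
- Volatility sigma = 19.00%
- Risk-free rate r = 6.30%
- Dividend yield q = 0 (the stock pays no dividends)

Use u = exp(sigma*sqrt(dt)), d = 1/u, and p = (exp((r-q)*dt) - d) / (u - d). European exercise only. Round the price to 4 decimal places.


Answer: Price = V(0,0) = 0.2609

Derivation:
dt = T/N = 0.375000
u = exp(sigma*sqrt(dt)) = 1.123390; d = 1/u = 0.890163
p = (exp((r-q)*dt) - d) / (u - d) = 0.573447
Discount per step: exp(-r*dt) = 0.976652
Stock lattice S(k, i) with i counting down-moves:
  k=0: S(0,0) = 11.2600
  k=1: S(1,0) = 12.6494; S(1,1) = 10.0232
  k=2: S(2,0) = 14.2102; S(2,1) = 11.2600; S(2,2) = 8.9223
  k=3: S(3,0) = 15.9636; S(3,1) = 12.6494; S(3,2) = 10.0232; S(3,3) = 7.9423
  k=4: S(4,0) = 17.9333; S(4,1) = 14.2102; S(4,2) = 11.2600; S(4,3) = 8.9223; S(4,4) = 7.0700
Terminal payoffs V(N, i) = max(K - S_T, 0):
  V(4,0) = 0.000000; V(4,1) = 0.000000; V(4,2) = 0.000000; V(4,3) = 1.067688; V(4,4) = 2.920049
Backward induction: V(k, i) = exp(-r*dt) * [p * V(k+1, i) + (1-p) * V(k+1, i+1)].
  V(3,0) = exp(-r*dt) * [p*0.000000 + (1-p)*0.000000] = 0.000000
  V(3,1) = exp(-r*dt) * [p*0.000000 + (1-p)*0.000000] = 0.000000
  V(3,2) = exp(-r*dt) * [p*0.000000 + (1-p)*1.067688] = 0.444792
  V(3,3) = exp(-r*dt) * [p*1.067688 + (1-p)*2.920049] = 1.814441
  V(2,0) = exp(-r*dt) * [p*0.000000 + (1-p)*0.000000] = 0.000000
  V(2,1) = exp(-r*dt) * [p*0.000000 + (1-p)*0.444792] = 0.185297
  V(2,2) = exp(-r*dt) * [p*0.444792 + (1-p)*1.814441] = 1.004994
  V(1,0) = exp(-r*dt) * [p*0.000000 + (1-p)*0.185297] = 0.077194
  V(1,1) = exp(-r*dt) * [p*0.185297 + (1-p)*1.004994] = 0.522451
  V(0,0) = exp(-r*dt) * [p*0.077194 + (1-p)*0.522451] = 0.260883


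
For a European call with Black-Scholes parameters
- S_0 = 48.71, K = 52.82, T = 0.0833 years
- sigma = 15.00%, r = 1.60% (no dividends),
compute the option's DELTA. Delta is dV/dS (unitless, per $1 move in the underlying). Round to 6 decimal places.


Answer: Delta = 0.034480

Derivation:
d1 = -1.8186853540; d2 = -1.8619779631
phi(d1) = 0.0763256105; exp(-qT) = 1.0000000000; exp(-rT) = 0.9986680878
N(d1) = 0.0344797237
Delta = exp(-qT) * N(d1) = 1.0000000000 * 0.0344797237 = 0.034480


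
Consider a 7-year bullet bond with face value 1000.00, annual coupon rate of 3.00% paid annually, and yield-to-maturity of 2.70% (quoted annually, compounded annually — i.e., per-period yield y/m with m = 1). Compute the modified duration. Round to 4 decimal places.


Answer: Modified duration = 6.2548

Derivation:
Coupon per period c = face * coupon_rate / m = 30.000000
Periods per year m = 1; per-period yield y/m = 0.027000
Number of cashflows N = 7
Cashflows (t years, CF_t, discount factor 1/(1+y/m)^(m*t), PV):
  t = 1.0000: CF_t = 30.000000, DF = 0.973710, PV = 29.211295
  t = 2.0000: CF_t = 30.000000, DF = 0.948111, PV = 28.443325
  t = 3.0000: CF_t = 30.000000, DF = 0.923185, PV = 27.695546
  t = 4.0000: CF_t = 30.000000, DF = 0.898914, PV = 26.967425
  t = 5.0000: CF_t = 30.000000, DF = 0.875282, PV = 26.258447
  t = 6.0000: CF_t = 30.000000, DF = 0.852270, PV = 25.568108
  t = 7.0000: CF_t = 1030.000000, DF = 0.829864, PV = 854.759861
Price P = sum_t PV_t = 1018.904006
First compute Macaulay numerator sum_t t * PV_t:
  t * PV_t at t = 1.0000: 29.211295
  t * PV_t at t = 2.0000: 56.886651
  t * PV_t at t = 3.0000: 83.086637
  t * PV_t at t = 4.0000: 107.869700
  t * PV_t at t = 5.0000: 131.292235
  t * PV_t at t = 6.0000: 153.408648
  t * PV_t at t = 7.0000: 5983.319024
Macaulay duration D = 6545.074189 / 1018.904006 = 6.423642
Modified duration = D / (1 + y/m) = 6.423642 / (1 + 0.027000) = 6.254763


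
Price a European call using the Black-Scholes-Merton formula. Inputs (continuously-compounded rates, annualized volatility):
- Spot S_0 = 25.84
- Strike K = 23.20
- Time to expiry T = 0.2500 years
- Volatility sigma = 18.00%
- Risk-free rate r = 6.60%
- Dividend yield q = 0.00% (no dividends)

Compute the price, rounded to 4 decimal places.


Answer: Price = 3.1032

Derivation:
d1 = (ln(S/K) + (r - q + 0.5*sigma^2) * T) / (sigma * sqrt(T)) = 1.42579334
d2 = d1 - sigma * sqrt(T) = 1.33579334
exp(-rT) = 0.98363538; exp(-qT) = 1.00000000
C = S_0 * exp(-qT) * N(d1) - K * exp(-rT) * N(d2)
N(d1) = 0.92303600; N(d2) = 0.90919158
C = 25.8400 * 1.00000000 * 0.92303600 - 23.2000 * 0.98363538 * 0.90919158 = 3.1032


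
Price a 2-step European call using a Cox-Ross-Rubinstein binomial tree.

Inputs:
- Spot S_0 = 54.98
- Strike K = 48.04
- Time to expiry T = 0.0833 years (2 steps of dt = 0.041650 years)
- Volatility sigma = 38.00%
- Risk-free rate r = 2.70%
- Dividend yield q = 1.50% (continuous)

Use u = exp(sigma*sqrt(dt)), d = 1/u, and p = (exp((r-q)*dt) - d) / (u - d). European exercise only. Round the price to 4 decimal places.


Answer: Price = V(0,0) = 7.2342

Derivation:
dt = T/N = 0.041650
u = exp(sigma*sqrt(dt)) = 1.080638; d = 1/u = 0.925379
p = (exp((r-q)*dt) - d) / (u - d) = 0.483842
Discount per step: exp(-r*dt) = 0.998876
Stock lattice S(k, i) with i counting down-moves:
  k=0: S(0,0) = 54.9800
  k=1: S(1,0) = 59.4135; S(1,1) = 50.8773
  k=2: S(2,0) = 64.2045; S(2,1) = 54.9800; S(2,2) = 47.0808
Terminal payoffs V(N, i) = max(S_T - K, 0):
  V(2,0) = 16.164468; V(2,1) = 6.940000; V(2,2) = 0.000000
Backward induction: V(k, i) = exp(-r*dt) * [p * V(k+1, i) + (1-p) * V(k+1, i+1)].
  V(1,0) = exp(-r*dt) * [p*16.164468 + (1-p)*6.940000] = 11.390366
  V(1,1) = exp(-r*dt) * [p*6.940000 + (1-p)*0.000000] = 3.354088
  V(0,0) = exp(-r*dt) * [p*11.390366 + (1-p)*3.354088] = 7.234235


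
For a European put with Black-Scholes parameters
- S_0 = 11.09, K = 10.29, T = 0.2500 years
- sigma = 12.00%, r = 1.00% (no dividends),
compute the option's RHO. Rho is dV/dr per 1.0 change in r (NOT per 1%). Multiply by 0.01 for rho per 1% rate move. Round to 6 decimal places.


Answer: Rho = -0.266670

Derivation:
d1 = 1.3195208586; d2 = 1.2595208586
phi(d1) = 0.1670426381; exp(-qT) = 1.0000000000; exp(-rT) = 0.9975031224
N(-d2) = 0.1039211305
Rho = -K*T*exp(-rT)*N(-d2) = -10.2900 * 0.2500 * 0.9975031224 * 0.1039211305 = -0.266670


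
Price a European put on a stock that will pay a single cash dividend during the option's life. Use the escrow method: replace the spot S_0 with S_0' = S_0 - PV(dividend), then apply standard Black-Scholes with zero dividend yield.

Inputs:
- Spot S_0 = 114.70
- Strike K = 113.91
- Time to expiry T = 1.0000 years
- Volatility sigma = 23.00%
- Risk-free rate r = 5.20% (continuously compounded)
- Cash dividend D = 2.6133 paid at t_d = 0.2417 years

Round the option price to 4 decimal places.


Answer: Price = 8.2159

Derivation:
PV(D) = D * exp(-r * t_d) = 2.6133 * 0.98751025 = 2.58066054
S_0' = S_0 - PV(D) = 114.7000 - 2.58066054 = 112.11933946
d1 = (ln(S_0'/K) + (r + sigma^2/2)*T) / (sigma*sqrt(T)) = 0.27219640
d2 = d1 - sigma*sqrt(T) = 0.04219640
exp(-rT) = 0.94932887
N(-d1) = 0.39273550; N(-d2) = 0.48317107
P = K * exp(-rT) * N(-d2) - S_0' * N(-d1) = 113.9100 * 0.94932887 * 0.48317107 - 112.11933946 * 0.39273550 = 8.2159


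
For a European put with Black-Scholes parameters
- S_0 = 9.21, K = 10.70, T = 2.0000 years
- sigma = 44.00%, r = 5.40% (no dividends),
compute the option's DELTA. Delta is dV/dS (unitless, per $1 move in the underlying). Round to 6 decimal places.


Answer: Delta = -0.403730

Derivation:
d1 = 0.2437045270; d2 = -0.3785494405
phi(d1) = 0.3872694862; exp(-qT) = 1.0000000000; exp(-rT) = 0.8976275964
N(-d1) = 0.4037298335
Delta = -exp(-qT) * N(-d1) = -1.0000000000 * 0.4037298335 = -0.403730


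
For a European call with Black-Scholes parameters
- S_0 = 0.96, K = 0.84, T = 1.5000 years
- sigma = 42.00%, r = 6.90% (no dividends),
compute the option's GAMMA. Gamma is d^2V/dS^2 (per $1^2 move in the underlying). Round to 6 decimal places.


d1 = 0.7179948079; d2 = 0.2036019619
phi(d1) = 0.3082954183; exp(-qT) = 1.0000000000; exp(-rT) = 0.9016760227
Gamma = exp(-qT) * phi(d1) / (S * sigma * sqrt(T)) = 1.0000000000 * 0.3082954183 / (0.9600 * 0.4200 * 1.2247448714) = 0.624311

Answer: Gamma = 0.624311


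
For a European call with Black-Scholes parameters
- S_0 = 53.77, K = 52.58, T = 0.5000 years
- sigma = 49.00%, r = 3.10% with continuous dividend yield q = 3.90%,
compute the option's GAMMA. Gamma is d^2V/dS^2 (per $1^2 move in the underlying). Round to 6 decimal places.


d1 = 0.2262882299; d2 = -0.1201940929
phi(d1) = 0.3888577379; exp(-qT) = 0.9806888952; exp(-rT) = 0.9846195068
Gamma = exp(-qT) * phi(d1) / (S * sigma * sqrt(T)) = 0.9806888952 * 0.3888577379 / (53.7700 * 0.4900 * 0.7071067812) = 0.020469

Answer: Gamma = 0.020469


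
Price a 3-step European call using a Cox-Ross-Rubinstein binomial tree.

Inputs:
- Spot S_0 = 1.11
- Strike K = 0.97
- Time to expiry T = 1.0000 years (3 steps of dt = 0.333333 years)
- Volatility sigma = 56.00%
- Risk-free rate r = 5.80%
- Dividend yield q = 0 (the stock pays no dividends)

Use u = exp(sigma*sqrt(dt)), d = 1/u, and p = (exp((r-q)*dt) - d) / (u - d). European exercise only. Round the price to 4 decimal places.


Answer: Price = V(0,0) = 0.3454

Derivation:
dt = T/N = 0.333333
u = exp(sigma*sqrt(dt)) = 1.381702; d = 1/u = 0.723745
p = (exp((r-q)*dt) - d) / (u - d) = 0.449538
Discount per step: exp(-r*dt) = 0.980852
Stock lattice S(k, i) with i counting down-moves:
  k=0: S(0,0) = 1.1100
  k=1: S(1,0) = 1.5337; S(1,1) = 0.8034
  k=2: S(2,0) = 2.1191; S(2,1) = 1.1100; S(2,2) = 0.5814
  k=3: S(3,0) = 2.9280; S(3,1) = 1.5337; S(3,2) = 0.8034; S(3,3) = 0.4208
Terminal payoffs V(N, i) = max(S_T - K, 0):
  V(3,0) = 1.957967; V(3,1) = 0.563689; V(3,2) = 0.000000; V(3,3) = 0.000000
Backward induction: V(k, i) = exp(-r*dt) * [p * V(k+1, i) + (1-p) * V(k+1, i+1)].
  V(2,0) = exp(-r*dt) * [p*1.957967 + (1-p)*0.563689] = 1.167675
  V(2,1) = exp(-r*dt) * [p*0.563689 + (1-p)*0.000000] = 0.248548
  V(2,2) = exp(-r*dt) * [p*0.000000 + (1-p)*0.000000] = 0.000000
  V(1,0) = exp(-r*dt) * [p*1.167675 + (1-p)*0.248548] = 0.649059
  V(1,1) = exp(-r*dt) * [p*0.248548 + (1-p)*0.000000] = 0.109592
  V(0,0) = exp(-r*dt) * [p*0.649059 + (1-p)*0.109592] = 0.345361


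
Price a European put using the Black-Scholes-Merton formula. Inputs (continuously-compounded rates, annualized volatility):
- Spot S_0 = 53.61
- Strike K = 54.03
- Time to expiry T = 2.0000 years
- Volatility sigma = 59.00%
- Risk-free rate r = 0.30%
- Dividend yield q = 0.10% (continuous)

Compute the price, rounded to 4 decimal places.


d1 = (ln(S/K) + (r - q + 0.5*sigma^2) * T) / (sigma * sqrt(T)) = 0.41263416
d2 = d1 - sigma * sqrt(T) = -0.42175184
exp(-rT) = 0.99401796; exp(-qT) = 0.99800200
P = K * exp(-rT) * N(-d2) - S_0 * exp(-qT) * N(-d1)
N(-d1) = 0.33993733; N(-d2) = 0.66339692
P = 54.0300 * 0.99401796 * 0.66339692 - 53.6100 * 0.99800200 * 0.33993733 = 17.4413

Answer: Price = 17.4413


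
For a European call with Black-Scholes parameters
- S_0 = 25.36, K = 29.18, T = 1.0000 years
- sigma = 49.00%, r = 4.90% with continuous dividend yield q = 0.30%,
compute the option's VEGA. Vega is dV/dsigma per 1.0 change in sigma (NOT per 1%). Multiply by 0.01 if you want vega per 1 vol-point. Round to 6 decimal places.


Answer: Vega = 10.072963

Derivation:
d1 = 0.0525297683; d2 = -0.4374702317
phi(d1) = 0.3983922439; exp(-qT) = 0.9970044955; exp(-rT) = 0.9521811297
Vega = S * exp(-qT) * phi(d1) * sqrt(T) = 25.3600 * 0.9970044955 * 0.3983922439 * 1.0000000000 = 10.072963


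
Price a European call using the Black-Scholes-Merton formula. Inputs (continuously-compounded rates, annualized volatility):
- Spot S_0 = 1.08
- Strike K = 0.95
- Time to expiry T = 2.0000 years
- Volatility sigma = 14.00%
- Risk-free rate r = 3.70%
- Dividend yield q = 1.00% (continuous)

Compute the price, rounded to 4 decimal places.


d1 = (ln(S/K) + (r - q + 0.5*sigma^2) * T) / (sigma * sqrt(T)) = 1.01951835
d2 = d1 - sigma * sqrt(T) = 0.82152845
exp(-rT) = 0.92867169; exp(-qT) = 0.98019867
C = S_0 * exp(-qT) * N(d1) - K * exp(-rT) * N(d2)
N(d1) = 0.84602153; N(d2) = 0.79432734
C = 1.0800 * 0.98019867 * 0.84602153 - 0.9500 * 0.92867169 * 0.79432734 = 0.1948

Answer: Price = 0.1948


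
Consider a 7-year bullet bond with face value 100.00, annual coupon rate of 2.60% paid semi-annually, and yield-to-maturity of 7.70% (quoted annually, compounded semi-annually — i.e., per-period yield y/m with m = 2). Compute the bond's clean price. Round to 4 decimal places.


Coupon per period c = face * coupon_rate / m = 1.300000
Periods per year m = 2; per-period yield y/m = 0.038500
Number of cashflows N = 14
Cashflows (t years, CF_t, discount factor 1/(1+y/m)^(m*t), PV):
  t = 0.5000: CF_t = 1.300000, DF = 0.962927, PV = 1.251805
  t = 1.0000: CF_t = 1.300000, DF = 0.927229, PV = 1.205398
  t = 1.5000: CF_t = 1.300000, DF = 0.892854, PV = 1.160710
  t = 2.0000: CF_t = 1.300000, DF = 0.859754, PV = 1.117680
  t = 2.5000: CF_t = 1.300000, DF = 0.827880, PV = 1.076244
  t = 3.0000: CF_t = 1.300000, DF = 0.797188, PV = 1.036345
  t = 3.5000: CF_t = 1.300000, DF = 0.767635, PV = 0.997925
  t = 4.0000: CF_t = 1.300000, DF = 0.739176, PV = 0.960929
  t = 4.5000: CF_t = 1.300000, DF = 0.711773, PV = 0.925305
  t = 5.0000: CF_t = 1.300000, DF = 0.685386, PV = 0.891001
  t = 5.5000: CF_t = 1.300000, DF = 0.659977, PV = 0.857969
  t = 6.0000: CF_t = 1.300000, DF = 0.635509, PV = 0.826162
  t = 6.5000: CF_t = 1.300000, DF = 0.611949, PV = 0.795534
  t = 7.0000: CF_t = 101.300000, DF = 0.589263, PV = 59.692317
Price P = sum_t PV_t = 72.795325

Answer: Price = 72.7953


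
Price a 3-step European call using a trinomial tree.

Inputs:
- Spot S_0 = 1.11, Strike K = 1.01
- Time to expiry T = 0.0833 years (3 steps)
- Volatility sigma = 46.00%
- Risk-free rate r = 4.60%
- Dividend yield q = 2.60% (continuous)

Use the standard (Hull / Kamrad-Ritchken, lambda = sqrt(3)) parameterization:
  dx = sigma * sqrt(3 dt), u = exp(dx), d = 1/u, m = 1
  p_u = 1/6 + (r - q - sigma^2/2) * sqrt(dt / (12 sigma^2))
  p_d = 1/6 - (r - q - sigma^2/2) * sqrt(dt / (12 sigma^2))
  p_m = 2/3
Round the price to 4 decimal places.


Answer: Price = V(0,0) = 0.1221

Derivation:
dt = T/N = 0.027767; dx = sigma*sqrt(3*dt) = 0.132764
u = exp(dx) = 1.141980; d = 1/u = 0.875672
p_u = 0.157694, p_m = 0.666667, p_d = 0.175639
Discount per step: exp(-r*dt) = 0.998724
Stock lattice S(k, j) with j the centered position index:
  k=0: S(0,+0) = 1.1100
  k=1: S(1,-1) = 0.9720; S(1,+0) = 1.1100; S(1,+1) = 1.2676
  k=2: S(2,-2) = 0.8511; S(2,-1) = 0.9720; S(2,+0) = 1.1100; S(2,+1) = 1.2676; S(2,+2) = 1.4476
  k=3: S(3,-3) = 0.7453; S(3,-2) = 0.8511; S(3,-1) = 0.9720; S(3,+0) = 1.1100; S(3,+1) = 1.2676; S(3,+2) = 1.4476; S(3,+3) = 1.6531
Terminal payoffs V(N, j) = max(S_T - K, 0):
  V(3,-3) = 0.000000; V(3,-2) = 0.000000; V(3,-1) = 0.000000; V(3,+0) = 0.100000; V(3,+1) = 0.257598; V(3,+2) = 0.437573; V(3,+3) = 0.643100
Backward induction: V(k, j) = exp(-r*dt) * [p_u * V(k+1, j+1) + p_m * V(k+1, j) + p_d * V(k+1, j-1)]
  V(2,-2) = exp(-r*dt) * [p_u*0.000000 + p_m*0.000000 + p_d*0.000000] = 0.000000
  V(2,-1) = exp(-r*dt) * [p_u*0.100000 + p_m*0.000000 + p_d*0.000000] = 0.015749
  V(2,+0) = exp(-r*dt) * [p_u*0.257598 + p_m*0.100000 + p_d*0.000000] = 0.107152
  V(2,+1) = exp(-r*dt) * [p_u*0.437573 + p_m*0.257598 + p_d*0.100000] = 0.257969
  V(2,+2) = exp(-r*dt) * [p_u*0.643100 + p_m*0.437573 + p_d*0.257598] = 0.437813
  V(1,-1) = exp(-r*dt) * [p_u*0.107152 + p_m*0.015749 + p_d*0.000000] = 0.027362
  V(1,+0) = exp(-r*dt) * [p_u*0.257969 + p_m*0.107152 + p_d*0.015749] = 0.114734
  V(1,+1) = exp(-r*dt) * [p_u*0.437813 + p_m*0.257969 + p_d*0.107152] = 0.259508
  V(0,+0) = exp(-r*dt) * [p_u*0.259508 + p_m*0.114734 + p_d*0.027362] = 0.122062


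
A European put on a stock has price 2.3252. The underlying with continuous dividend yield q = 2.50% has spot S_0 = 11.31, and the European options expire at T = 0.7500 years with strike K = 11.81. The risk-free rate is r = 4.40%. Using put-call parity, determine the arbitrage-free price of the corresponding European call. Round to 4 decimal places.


Answer: Call price = 1.9985

Derivation:
Put-call parity: C - P = S_0 * exp(-qT) - K * exp(-rT).
S_0 * exp(-qT) = 11.3100 * 0.98142469 = 11.09991322
K * exp(-rT) = 11.8100 * 0.96753856 = 11.42663039
C = P + S*exp(-qT) - K*exp(-rT)
C = 2.3252 + 11.09991322 - 11.42663039 = 1.9985


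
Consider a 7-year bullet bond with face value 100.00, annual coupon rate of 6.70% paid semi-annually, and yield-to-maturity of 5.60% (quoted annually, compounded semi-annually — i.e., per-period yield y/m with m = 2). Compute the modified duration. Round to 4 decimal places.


Coupon per period c = face * coupon_rate / m = 3.350000
Periods per year m = 2; per-period yield y/m = 0.028000
Number of cashflows N = 14
Cashflows (t years, CF_t, discount factor 1/(1+y/m)^(m*t), PV):
  t = 0.5000: CF_t = 3.350000, DF = 0.972763, PV = 3.258755
  t = 1.0000: CF_t = 3.350000, DF = 0.946267, PV = 3.169995
  t = 1.5000: CF_t = 3.350000, DF = 0.920493, PV = 3.083653
  t = 2.0000: CF_t = 3.350000, DF = 0.895422, PV = 2.999662
  t = 2.5000: CF_t = 3.350000, DF = 0.871033, PV = 2.917959
  t = 3.0000: CF_t = 3.350000, DF = 0.847308, PV = 2.838482
  t = 3.5000: CF_t = 3.350000, DF = 0.824230, PV = 2.761169
  t = 4.0000: CF_t = 3.350000, DF = 0.801780, PV = 2.685962
  t = 4.5000: CF_t = 3.350000, DF = 0.779941, PV = 2.612804
  t = 5.0000: CF_t = 3.350000, DF = 0.758698, PV = 2.541638
  t = 5.5000: CF_t = 3.350000, DF = 0.738033, PV = 2.472410
  t = 6.0000: CF_t = 3.350000, DF = 0.717931, PV = 2.405068
  t = 6.5000: CF_t = 3.350000, DF = 0.698376, PV = 2.339561
  t = 7.0000: CF_t = 103.350000, DF = 0.679354, PV = 70.211278
Price P = sum_t PV_t = 106.298396
First compute Macaulay numerator sum_t t * PV_t:
  t * PV_t at t = 0.5000: 1.629377
  t * PV_t at t = 1.0000: 3.169995
  t * PV_t at t = 1.5000: 4.625479
  t * PV_t at t = 2.0000: 5.999324
  t * PV_t at t = 2.5000: 7.294898
  t * PV_t at t = 3.0000: 8.515446
  t * PV_t at t = 3.5000: 9.664092
  t * PV_t at t = 4.0000: 10.743849
  t * PV_t at t = 4.5000: 11.757616
  t * PV_t at t = 5.0000: 12.708189
  t * PV_t at t = 5.5000: 13.598257
  t * PV_t at t = 6.0000: 14.430410
  t * PV_t at t = 6.5000: 15.207145
  t * PV_t at t = 7.0000: 491.478943
Macaulay duration D = 610.823020 / 106.298396 = 5.746305
Modified duration = D / (1 + y/m) = 5.746305 / (1 + 0.028000) = 5.589791

Answer: Modified duration = 5.5898


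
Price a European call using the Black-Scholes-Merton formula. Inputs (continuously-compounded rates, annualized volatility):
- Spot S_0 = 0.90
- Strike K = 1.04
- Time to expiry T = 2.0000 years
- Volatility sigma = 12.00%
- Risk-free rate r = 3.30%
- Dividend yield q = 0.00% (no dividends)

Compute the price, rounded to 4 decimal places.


d1 = (ln(S/K) + (r - q + 0.5*sigma^2) * T) / (sigma * sqrt(T)) = -0.37819152
d2 = d1 - sigma * sqrt(T) = -0.54789715
exp(-rT) = 0.93613086; exp(-qT) = 1.00000000
C = S_0 * exp(-qT) * N(d1) - K * exp(-rT) * N(d2)
N(d1) = 0.35264416; N(d2) = 0.29188126
C = 0.9000 * 1.00000000 * 0.35264416 - 1.0400 * 0.93613086 * 0.29188126 = 0.0332

Answer: Price = 0.0332


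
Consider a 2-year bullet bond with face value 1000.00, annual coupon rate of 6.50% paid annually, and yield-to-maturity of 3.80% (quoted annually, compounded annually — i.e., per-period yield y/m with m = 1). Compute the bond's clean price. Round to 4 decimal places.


Coupon per period c = face * coupon_rate / m = 65.000000
Periods per year m = 1; per-period yield y/m = 0.038000
Number of cashflows N = 2
Cashflows (t years, CF_t, discount factor 1/(1+y/m)^(m*t), PV):
  t = 1.0000: CF_t = 65.000000, DF = 0.963391, PV = 62.620424
  t = 2.0000: CF_t = 1065.000000, DF = 0.928122, PV = 988.450444
Price P = sum_t PV_t = 1051.070868

Answer: Price = 1051.0709


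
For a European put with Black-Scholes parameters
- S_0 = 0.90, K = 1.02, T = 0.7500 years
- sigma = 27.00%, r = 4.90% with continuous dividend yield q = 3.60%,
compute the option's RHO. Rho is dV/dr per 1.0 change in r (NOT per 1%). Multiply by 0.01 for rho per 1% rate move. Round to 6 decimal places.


Answer: Rho = -0.537734

Derivation:
d1 = -0.3766703420; d2 = -0.6104972010
phi(d1) = 0.3716217264; exp(-qT) = 0.9733612415; exp(-rT) = 0.9639170845
N(-d2) = 0.7292337515
Rho = -K*T*exp(-rT)*N(-d2) = -1.0200 * 0.7500 * 0.9639170845 * 0.7292337515 = -0.537734


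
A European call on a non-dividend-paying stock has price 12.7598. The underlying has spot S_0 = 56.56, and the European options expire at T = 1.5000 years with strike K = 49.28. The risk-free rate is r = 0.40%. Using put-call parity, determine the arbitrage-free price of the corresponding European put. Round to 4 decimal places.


Answer: Put price = 5.1850

Derivation:
Put-call parity: C - P = S_0 * exp(-qT) - K * exp(-rT).
S_0 * exp(-qT) = 56.5600 * 1.00000000 = 56.56000000
K * exp(-rT) = 49.2800 * 0.99401796 = 48.98520527
P = C - S*exp(-qT) + K*exp(-rT)
P = 12.7598 - 56.56000000 + 48.98520527 = 5.1850


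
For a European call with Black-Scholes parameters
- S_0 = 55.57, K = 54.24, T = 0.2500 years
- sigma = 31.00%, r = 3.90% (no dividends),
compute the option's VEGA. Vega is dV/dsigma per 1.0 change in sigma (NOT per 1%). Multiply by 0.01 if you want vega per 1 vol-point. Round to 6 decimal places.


Answer: Vega = 10.607322

Derivation:
d1 = 0.2966925397; d2 = 0.1416925397
phi(d1) = 0.3817643427; exp(-qT) = 1.0000000000; exp(-rT) = 0.9902973771
Vega = S * exp(-qT) * phi(d1) * sqrt(T) = 55.5700 * 1.0000000000 * 0.3817643427 * 0.5000000000 = 10.607322


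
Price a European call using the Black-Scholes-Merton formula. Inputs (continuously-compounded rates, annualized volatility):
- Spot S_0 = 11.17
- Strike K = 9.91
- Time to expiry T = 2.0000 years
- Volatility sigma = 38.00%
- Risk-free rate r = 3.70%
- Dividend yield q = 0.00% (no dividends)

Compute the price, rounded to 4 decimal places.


d1 = (ln(S/K) + (r - q + 0.5*sigma^2) * T) / (sigma * sqrt(T)) = 0.62911526
d2 = d1 - sigma * sqrt(T) = 0.09171410
exp(-rT) = 0.92867169; exp(-qT) = 1.00000000
C = S_0 * exp(-qT) * N(d1) - K * exp(-rT) * N(d2)
N(d1) = 0.73536320; N(d2) = 0.53653740
C = 11.1700 * 1.00000000 * 0.73536320 - 9.9100 * 0.92867169 * 0.53653740 = 3.2762

Answer: Price = 3.2762


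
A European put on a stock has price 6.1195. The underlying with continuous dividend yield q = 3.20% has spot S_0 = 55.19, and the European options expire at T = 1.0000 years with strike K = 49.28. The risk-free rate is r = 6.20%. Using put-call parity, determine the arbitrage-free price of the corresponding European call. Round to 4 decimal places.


Put-call parity: C - P = S_0 * exp(-qT) - K * exp(-rT).
S_0 * exp(-qT) = 55.1900 * 0.96850658 = 53.45187826
K * exp(-rT) = 49.2800 * 0.93988289 = 46.31742866
C = P + S*exp(-qT) - K*exp(-rT)
C = 6.1195 + 53.45187826 - 46.31742866 = 13.2539

Answer: Call price = 13.2539


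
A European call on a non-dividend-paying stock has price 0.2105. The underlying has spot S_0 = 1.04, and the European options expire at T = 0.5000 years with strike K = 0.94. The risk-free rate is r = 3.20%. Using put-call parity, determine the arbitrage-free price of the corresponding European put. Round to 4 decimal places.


Put-call parity: C - P = S_0 * exp(-qT) - K * exp(-rT).
S_0 * exp(-qT) = 1.0400 * 1.00000000 = 1.04000000
K * exp(-rT) = 0.9400 * 0.98412732 = 0.92507968
P = C - S*exp(-qT) + K*exp(-rT)
P = 0.2105 - 1.04000000 + 0.92507968 = 0.0956

Answer: Put price = 0.0956


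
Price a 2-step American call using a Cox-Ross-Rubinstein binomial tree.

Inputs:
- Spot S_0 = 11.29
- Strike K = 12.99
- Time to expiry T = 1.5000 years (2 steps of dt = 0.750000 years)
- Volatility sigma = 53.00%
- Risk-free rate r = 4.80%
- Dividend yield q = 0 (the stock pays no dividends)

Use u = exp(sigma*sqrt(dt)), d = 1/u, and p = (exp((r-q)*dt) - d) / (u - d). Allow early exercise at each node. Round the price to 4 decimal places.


dt = T/N = 0.750000
u = exp(sigma*sqrt(dt)) = 1.582480; d = 1/u = 0.631919
p = (exp((r-q)*dt) - d) / (u - d) = 0.425787
Discount per step: exp(-r*dt) = 0.964640
Stock lattice S(k, i) with i counting down-moves:
  k=0: S(0,0) = 11.2900
  k=1: S(1,0) = 17.8662; S(1,1) = 7.1344
  k=2: S(2,0) = 28.2729; S(2,1) = 11.2900; S(2,2) = 4.5083
Terminal payoffs V(N, i) = max(S_T - K, 0):
  V(2,0) = 15.282916; V(2,1) = 0.000000; V(2,2) = 0.000000
Backward induction: V(k, i) = exp(-r*dt) * [p * V(k+1, i) + (1-p) * V(k+1, i+1)]; then take max(V_cont, immediate exercise) for American.
  V(1,0) = exp(-r*dt) * [p*15.282916 + (1-p)*0.000000] = 6.277171; exercise = 4.876203; V(1,0) = max -> 6.277171
  V(1,1) = exp(-r*dt) * [p*0.000000 + (1-p)*0.000000] = 0.000000; exercise = 0.000000; V(1,1) = max -> 0.000000
  V(0,0) = exp(-r*dt) * [p*6.277171 + (1-p)*0.000000] = 2.578230; exercise = 0.000000; V(0,0) = max -> 2.578230

Answer: Price = V(0,0) = 2.5782


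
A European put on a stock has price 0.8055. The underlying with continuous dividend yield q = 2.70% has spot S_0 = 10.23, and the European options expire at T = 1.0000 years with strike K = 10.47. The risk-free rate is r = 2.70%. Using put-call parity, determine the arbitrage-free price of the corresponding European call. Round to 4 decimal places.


Put-call parity: C - P = S_0 * exp(-qT) - K * exp(-rT).
S_0 * exp(-qT) = 10.2300 * 0.97336124 = 9.95748550
K * exp(-rT) = 10.4700 * 0.97336124 = 10.19109220
C = P + S*exp(-qT) - K*exp(-rT)
C = 0.8055 + 9.95748550 - 10.19109220 = 0.5719

Answer: Call price = 0.5719


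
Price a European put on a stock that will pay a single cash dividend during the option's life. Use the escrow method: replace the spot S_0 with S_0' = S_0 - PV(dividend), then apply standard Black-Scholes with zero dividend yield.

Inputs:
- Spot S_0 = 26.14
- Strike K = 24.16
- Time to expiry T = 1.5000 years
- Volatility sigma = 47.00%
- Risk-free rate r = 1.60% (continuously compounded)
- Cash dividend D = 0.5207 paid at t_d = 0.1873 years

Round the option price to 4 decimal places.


PV(D) = D * exp(-r * t_d) = 0.5207 * 0.99700769 = 0.51914190
S_0' = S_0 - PV(D) = 26.1400 - 0.51914190 = 25.62085810
d1 = (ln(S_0'/K) + (r + sigma^2/2)*T) / (sigma*sqrt(T)) = 0.43149832
d2 = d1 - sigma*sqrt(T) = -0.14413177
exp(-rT) = 0.97628571
N(-d1) = 0.33305304; N(-d2) = 0.55730179
P = K * exp(-rT) * N(-d2) - S_0' * N(-d1) = 24.1600 * 0.97628571 * 0.55730179 - 25.62085810 * 0.33305304 = 4.6120

Answer: Price = 4.6120


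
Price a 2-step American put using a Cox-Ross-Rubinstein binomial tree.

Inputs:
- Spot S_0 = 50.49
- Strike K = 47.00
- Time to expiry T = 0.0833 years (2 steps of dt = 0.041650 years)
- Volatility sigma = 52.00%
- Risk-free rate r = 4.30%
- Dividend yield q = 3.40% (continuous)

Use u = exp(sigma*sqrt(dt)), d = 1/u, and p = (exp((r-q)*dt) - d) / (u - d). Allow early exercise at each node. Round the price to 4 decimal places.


Answer: Price = V(0,0) = 1.6916

Derivation:
dt = T/N = 0.041650
u = exp(sigma*sqrt(dt)) = 1.111959; d = 1/u = 0.899314
p = (exp((r-q)*dt) - d) / (u - d) = 0.475257
Discount per step: exp(-r*dt) = 0.998211
Stock lattice S(k, i) with i counting down-moves:
  k=0: S(0,0) = 50.4900
  k=1: S(1,0) = 56.1428; S(1,1) = 45.4064
  k=2: S(2,0) = 62.4285; S(2,1) = 50.4900; S(2,2) = 40.8346
Terminal payoffs V(N, i) = max(K - S_T, 0):
  V(2,0) = 0.000000; V(2,1) = 0.000000; V(2,2) = 6.165445
Backward induction: V(k, i) = exp(-r*dt) * [p * V(k+1, i) + (1-p) * V(k+1, i+1)]; then take max(V_cont, immediate exercise) for American.
  V(1,0) = exp(-r*dt) * [p*0.000000 + (1-p)*0.000000] = 0.000000; exercise = 0.000000; V(1,0) = max -> 0.000000
  V(1,1) = exp(-r*dt) * [p*0.000000 + (1-p)*6.165445] = 3.229484; exercise = 1.593650; V(1,1) = max -> 3.229484
  V(0,0) = exp(-r*dt) * [p*0.000000 + (1-p)*3.229484] = 1.691616; exercise = 0.000000; V(0,0) = max -> 1.691616


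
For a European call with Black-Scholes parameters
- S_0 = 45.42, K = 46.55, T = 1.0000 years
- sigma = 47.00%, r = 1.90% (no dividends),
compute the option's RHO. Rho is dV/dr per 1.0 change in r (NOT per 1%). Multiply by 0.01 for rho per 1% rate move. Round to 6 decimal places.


Answer: Rho = 18.384113

Derivation:
d1 = 0.2231394318; d2 = -0.2468605682
phi(d1) = 0.3891329826; exp(-qT) = 1.0000000000; exp(-rT) = 0.9811793622
N(d2) = 0.4025080670
Rho = K*T*exp(-rT)*N(d2) = 46.5500 * 1.0000 * 0.9811793622 * 0.4025080670 = 18.384113


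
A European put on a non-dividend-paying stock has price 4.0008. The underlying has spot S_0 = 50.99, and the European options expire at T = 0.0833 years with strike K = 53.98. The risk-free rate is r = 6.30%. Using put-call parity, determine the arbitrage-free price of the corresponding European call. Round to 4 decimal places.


Answer: Call price = 1.2933

Derivation:
Put-call parity: C - P = S_0 * exp(-qT) - K * exp(-rT).
S_0 * exp(-qT) = 50.9900 * 1.00000000 = 50.99000000
K * exp(-rT) = 53.9800 * 0.99476585 = 53.69746038
C = P + S*exp(-qT) - K*exp(-rT)
C = 4.0008 + 50.99000000 - 53.69746038 = 1.2933


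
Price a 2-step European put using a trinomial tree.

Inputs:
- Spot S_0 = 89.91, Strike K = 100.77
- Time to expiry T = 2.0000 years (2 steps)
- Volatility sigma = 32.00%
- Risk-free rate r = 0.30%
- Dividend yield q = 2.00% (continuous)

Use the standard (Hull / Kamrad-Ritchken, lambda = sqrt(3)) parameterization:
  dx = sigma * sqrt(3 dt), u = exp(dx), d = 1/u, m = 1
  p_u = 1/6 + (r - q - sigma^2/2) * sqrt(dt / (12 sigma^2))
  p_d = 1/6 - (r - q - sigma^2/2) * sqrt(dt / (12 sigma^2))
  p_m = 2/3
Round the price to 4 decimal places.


Answer: Price = V(0,0) = 23.8502

Derivation:
dt = T/N = 1.000000; dx = sigma*sqrt(3*dt) = 0.554256
u = exp(dx) = 1.740646; d = 1/u = 0.574499
p_u = 0.105143, p_m = 0.666667, p_d = 0.228191
Discount per step: exp(-r*dt) = 0.997004
Stock lattice S(k, j) with j the centered position index:
  k=0: S(0,+0) = 89.9100
  k=1: S(1,-1) = 51.6532; S(1,+0) = 89.9100; S(1,+1) = 156.5015
  k=2: S(2,-2) = 29.6748; S(2,-1) = 51.6532; S(2,+0) = 89.9100; S(2,+1) = 156.5015; S(2,+2) = 272.4137
Terminal payoffs V(N, j) = max(K - S_T, 0):
  V(2,-2) = 71.095246; V(2,-1) = 49.116761; V(2,+0) = 10.860000; V(2,+1) = 0.000000; V(2,+2) = 0.000000
Backward induction: V(k, j) = exp(-r*dt) * [p_u * V(k+1, j+1) + p_m * V(k+1, j) + p_d * V(k+1, j-1)]
  V(1,-1) = exp(-r*dt) * [p_u*10.860000 + p_m*49.116761 + p_d*71.095246] = 49.959518
  V(1,+0) = exp(-r*dt) * [p_u*0.000000 + p_m*10.860000 + p_d*49.116761] = 18.392720
  V(1,+1) = exp(-r*dt) * [p_u*0.000000 + p_m*0.000000 + p_d*10.860000] = 2.470726
  V(0,+0) = exp(-r*dt) * [p_u*2.470726 + p_m*18.392720 + p_d*49.959518] = 23.850224


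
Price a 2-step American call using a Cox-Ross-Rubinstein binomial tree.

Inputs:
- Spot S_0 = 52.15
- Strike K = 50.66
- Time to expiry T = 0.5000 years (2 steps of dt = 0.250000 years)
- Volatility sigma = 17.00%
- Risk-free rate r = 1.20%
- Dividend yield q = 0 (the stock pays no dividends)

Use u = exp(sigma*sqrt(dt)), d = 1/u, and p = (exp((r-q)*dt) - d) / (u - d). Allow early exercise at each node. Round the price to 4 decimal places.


Answer: Price = V(0,0) = 3.4726

Derivation:
dt = T/N = 0.250000
u = exp(sigma*sqrt(dt)) = 1.088717; d = 1/u = 0.918512
p = (exp((r-q)*dt) - d) / (u - d) = 0.496415
Discount per step: exp(-r*dt) = 0.997004
Stock lattice S(k, i) with i counting down-moves:
  k=0: S(0,0) = 52.1500
  k=1: S(1,0) = 56.7766; S(1,1) = 47.9004
  k=2: S(2,0) = 61.8136; S(2,1) = 52.1500; S(2,2) = 43.9971
Terminal payoffs V(N, i) = max(S_T - K, 0):
  V(2,0) = 11.153648; V(2,1) = 1.490000; V(2,2) = 0.000000
Backward induction: V(k, i) = exp(-r*dt) * [p * V(k+1, i) + (1-p) * V(k+1, i+1)]; then take max(V_cont, immediate exercise) for American.
  V(1,0) = exp(-r*dt) * [p*11.153648 + (1-p)*1.490000] = 6.268347; exercise = 6.116595; V(1,0) = max -> 6.268347
  V(1,1) = exp(-r*dt) * [p*1.490000 + (1-p)*0.000000] = 0.737443; exercise = 0.000000; V(1,1) = max -> 0.737443
  V(0,0) = exp(-r*dt) * [p*6.268347 + (1-p)*0.737443] = 3.472634; exercise = 1.490000; V(0,0) = max -> 3.472634


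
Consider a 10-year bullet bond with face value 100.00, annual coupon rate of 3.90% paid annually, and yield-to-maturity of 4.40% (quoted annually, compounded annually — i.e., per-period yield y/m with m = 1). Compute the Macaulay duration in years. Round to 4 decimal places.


Coupon per period c = face * coupon_rate / m = 3.900000
Periods per year m = 1; per-period yield y/m = 0.044000
Number of cashflows N = 10
Cashflows (t years, CF_t, discount factor 1/(1+y/m)^(m*t), PV):
  t = 1.0000: CF_t = 3.900000, DF = 0.957854, PV = 3.735632
  t = 2.0000: CF_t = 3.900000, DF = 0.917485, PV = 3.578192
  t = 3.0000: CF_t = 3.900000, DF = 0.878817, PV = 3.427387
  t = 4.0000: CF_t = 3.900000, DF = 0.841779, PV = 3.282937
  t = 5.0000: CF_t = 3.900000, DF = 0.806302, PV = 3.144576
  t = 6.0000: CF_t = 3.900000, DF = 0.772320, PV = 3.012046
  t = 7.0000: CF_t = 3.900000, DF = 0.739770, PV = 2.885102
  t = 8.0000: CF_t = 3.900000, DF = 0.708592, PV = 2.763507
  t = 9.0000: CF_t = 3.900000, DF = 0.678728, PV = 2.647038
  t = 10.0000: CF_t = 103.900000, DF = 0.650122, PV = 67.547699
Price P = sum_t PV_t = 96.024116
Macaulay numerator sum_t t * PV_t:
  t * PV_t at t = 1.0000: 3.735632
  t * PV_t at t = 2.0000: 7.156383
  t * PV_t at t = 3.0000: 10.282160
  t * PV_t at t = 4.0000: 13.131750
  t * PV_t at t = 5.0000: 15.722881
  t * PV_t at t = 6.0000: 18.072277
  t * PV_t at t = 7.0000: 20.195711
  t * PV_t at t = 8.0000: 22.108058
  t * PV_t at t = 9.0000: 23.823339
  t * PV_t at t = 10.0000: 675.476992
Macaulay duration D = (sum_t t * PV_t) / P = 809.705184 / 96.024116 = 8.432311

Answer: Macaulay duration = 8.4323 years


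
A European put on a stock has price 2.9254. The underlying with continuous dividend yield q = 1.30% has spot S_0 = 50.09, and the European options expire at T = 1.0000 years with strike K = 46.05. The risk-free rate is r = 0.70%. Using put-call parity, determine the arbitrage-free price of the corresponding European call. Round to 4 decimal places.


Answer: Call price = 6.6397

Derivation:
Put-call parity: C - P = S_0 * exp(-qT) - K * exp(-rT).
S_0 * exp(-qT) = 50.0900 * 0.98708414 = 49.44304432
K * exp(-rT) = 46.0500 * 0.99302444 = 45.72877560
C = P + S*exp(-qT) - K*exp(-rT)
C = 2.9254 + 49.44304432 - 45.72877560 = 6.6397


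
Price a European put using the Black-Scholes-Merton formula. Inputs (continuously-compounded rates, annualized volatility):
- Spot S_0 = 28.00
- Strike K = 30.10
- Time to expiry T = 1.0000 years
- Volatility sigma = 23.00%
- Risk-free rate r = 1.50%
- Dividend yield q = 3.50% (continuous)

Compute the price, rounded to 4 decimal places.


Answer: Price = 4.1077

Derivation:
d1 = (ln(S/K) + (r - q + 0.5*sigma^2) * T) / (sigma * sqrt(T)) = -0.28639418
d2 = d1 - sigma * sqrt(T) = -0.51639418
exp(-rT) = 0.98511194; exp(-qT) = 0.96560542
P = K * exp(-rT) * N(-d2) - S_0 * exp(-qT) * N(-d1)
N(-d1) = 0.61271188; N(-d2) = 0.69721044
P = 30.1000 * 0.98511194 * 0.69721044 - 28.0000 * 0.96560542 * 0.61271188 = 4.1077


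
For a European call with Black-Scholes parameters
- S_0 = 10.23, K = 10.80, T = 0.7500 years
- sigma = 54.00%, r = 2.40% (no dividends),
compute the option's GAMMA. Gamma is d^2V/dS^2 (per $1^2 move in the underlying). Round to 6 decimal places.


Answer: Gamma = 0.082376

Derivation:
d1 = 0.1563730662; d2 = -0.3112806518
phi(d1) = 0.3940944013; exp(-qT) = 1.0000000000; exp(-rT) = 0.9821610324
Gamma = exp(-qT) * phi(d1) / (S * sigma * sqrt(T)) = 1.0000000000 * 0.3940944013 / (10.2300 * 0.5400 * 0.8660254038) = 0.082376


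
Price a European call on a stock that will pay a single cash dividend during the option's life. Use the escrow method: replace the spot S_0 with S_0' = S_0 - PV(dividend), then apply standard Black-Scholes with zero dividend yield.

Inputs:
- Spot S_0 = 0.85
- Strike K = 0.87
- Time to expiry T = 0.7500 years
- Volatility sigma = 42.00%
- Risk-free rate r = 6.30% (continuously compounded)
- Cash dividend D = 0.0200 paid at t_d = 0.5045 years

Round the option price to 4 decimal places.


PV(D) = D * exp(-r * t_d) = 0.0200 * 0.96871629 = 0.01937433
S_0' = S_0 - PV(D) = 0.8500 - 0.01937433 = 0.83062567
d1 = (ln(S_0'/K) + (r + sigma^2/2)*T) / (sigma*sqrt(T)) = 0.18443875
d2 = d1 - sigma*sqrt(T) = -0.17929192
exp(-rT) = 0.95384891
N(d1) = 0.57316536; N(d2) = 0.42885425
C = S_0' * N(d1) - K * exp(-rT) * N(d2) = 0.83062567 * 0.57316536 - 0.8700 * 0.95384891 * 0.42885425 = 0.1202

Answer: Price = 0.1202


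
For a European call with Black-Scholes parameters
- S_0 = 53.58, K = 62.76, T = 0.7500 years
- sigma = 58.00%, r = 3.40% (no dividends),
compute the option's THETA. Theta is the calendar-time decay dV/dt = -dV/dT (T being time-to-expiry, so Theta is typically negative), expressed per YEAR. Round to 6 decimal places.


d1 = -0.0129248095; d2 = -0.5152195437
phi(d1) = 0.3989089600; exp(-qT) = 1.0000000000; exp(-rT) = 0.9748223790
Theta = -S*exp(-qT)*phi(d1)*sigma/(2*sqrt(T)) - r*K*exp(-rT)*N(d2) + q*S*exp(-qT)*N(d1)
N(d1) = 0.4948438906; N(d2) = 0.3031998068; sqrt(T) = 0.8660254038
Term 1 = -53.5800 * 1.0000000000 * 0.3989089600 * 0.5800 / (2 * 0.8660254038) = -7.1572117574
Term 2 = -0.0340 * 62.7600 * 0.9748223790 * 0.3031998068 = -0.6306904616
Term 3 = 0 (no dividend yield, q = 0)
Theta = -7.1572117574 + (-0.6306904616) + (0.0000000000) = -7.787902

Answer: Theta = -7.787902


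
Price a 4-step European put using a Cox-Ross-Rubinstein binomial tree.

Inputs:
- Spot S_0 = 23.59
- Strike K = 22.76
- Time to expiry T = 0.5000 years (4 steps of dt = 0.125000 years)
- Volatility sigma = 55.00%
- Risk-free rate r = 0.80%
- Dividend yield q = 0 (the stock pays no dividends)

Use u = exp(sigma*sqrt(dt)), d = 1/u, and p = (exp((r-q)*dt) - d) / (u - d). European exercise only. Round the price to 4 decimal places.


dt = T/N = 0.125000
u = exp(sigma*sqrt(dt)) = 1.214648; d = 1/u = 0.823284
p = (exp((r-q)*dt) - d) / (u - d) = 0.454095
Discount per step: exp(-r*dt) = 0.999000
Stock lattice S(k, i) with i counting down-moves:
  k=0: S(0,0) = 23.5900
  k=1: S(1,0) = 28.6535; S(1,1) = 19.4213
  k=2: S(2,0) = 34.8040; S(2,1) = 23.5900; S(2,2) = 15.9892
  k=3: S(3,0) = 42.2746; S(3,1) = 28.6535; S(3,2) = 19.4213; S(3,3) = 13.1637
  k=4: S(4,0) = 51.3487; S(4,1) = 34.8040; S(4,2) = 23.5900; S(4,3) = 15.9892; S(4,4) = 10.8374
Terminal payoffs V(N, i) = max(K - S_T, 0):
  V(4,0) = 0.000000; V(4,1) = 0.000000; V(4,2) = 0.000000; V(4,3) = 6.770789; V(4,4) = 11.922575
Backward induction: V(k, i) = exp(-r*dt) * [p * V(k+1, i) + (1-p) * V(k+1, i+1)].
  V(3,0) = exp(-r*dt) * [p*0.000000 + (1-p)*0.000000] = 0.000000
  V(3,1) = exp(-r*dt) * [p*0.000000 + (1-p)*0.000000] = 0.000000
  V(3,2) = exp(-r*dt) * [p*0.000000 + (1-p)*6.770789] = 3.692510
  V(3,3) = exp(-r*dt) * [p*6.770789 + (1-p)*11.922575] = 9.573594
  V(2,0) = exp(-r*dt) * [p*0.000000 + (1-p)*0.000000] = 0.000000
  V(2,1) = exp(-r*dt) * [p*0.000000 + (1-p)*3.692510] = 2.013743
  V(2,2) = exp(-r*dt) * [p*3.692510 + (1-p)*9.573594] = 6.896121
  V(1,0) = exp(-r*dt) * [p*0.000000 + (1-p)*2.013743] = 1.098213
  V(1,1) = exp(-r*dt) * [p*2.013743 + (1-p)*6.896121] = 4.674379
  V(0,0) = exp(-r*dt) * [p*1.098213 + (1-p)*4.674379] = 3.047409

Answer: Price = V(0,0) = 3.0474


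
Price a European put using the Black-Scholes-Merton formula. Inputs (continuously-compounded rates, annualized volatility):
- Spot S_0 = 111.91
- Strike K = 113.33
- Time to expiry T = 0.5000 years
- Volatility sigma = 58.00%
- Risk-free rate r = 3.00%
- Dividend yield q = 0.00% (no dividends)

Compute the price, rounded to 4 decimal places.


d1 = (ln(S/K) + (r - q + 0.5*sigma^2) * T) / (sigma * sqrt(T)) = 0.21089109
d2 = d1 - sigma * sqrt(T) = -0.19923085
exp(-rT) = 0.98511194; exp(-qT) = 1.00000000
P = K * exp(-rT) * N(-d2) - S_0 * exp(-qT) * N(-d1)
N(-d1) = 0.41648613; N(-d2) = 0.57895891
P = 113.3300 * 0.98511194 * 0.57895891 - 111.9100 * 1.00000000 * 0.41648613 = 18.0276

Answer: Price = 18.0276


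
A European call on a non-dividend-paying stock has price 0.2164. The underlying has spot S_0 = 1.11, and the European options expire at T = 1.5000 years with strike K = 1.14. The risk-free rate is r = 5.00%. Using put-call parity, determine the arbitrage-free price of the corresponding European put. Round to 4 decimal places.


Put-call parity: C - P = S_0 * exp(-qT) - K * exp(-rT).
S_0 * exp(-qT) = 1.1100 * 1.00000000 = 1.11000000
K * exp(-rT) = 1.1400 * 0.92774349 = 1.05762757
P = C - S*exp(-qT) + K*exp(-rT)
P = 0.2164 - 1.11000000 + 1.05762757 = 0.1640

Answer: Put price = 0.1640
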